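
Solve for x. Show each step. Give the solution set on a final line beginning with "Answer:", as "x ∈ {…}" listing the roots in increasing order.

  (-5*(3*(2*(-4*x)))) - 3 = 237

Step 1. [(-5*(3*(2*(-4*x)))) - 3 = 237] 3 comes off first (add 3). So sub: -5*(3*(2*(-4*x))) = 240.
Step 2. [-5*(3*(2*(-4*x))) = 240] LHS = -5·(…); ÷-5 both sides. So div: 3*(2*(-4*x)) = -48.
Step 3. [3*(2*(-4*x)) = -48] leading coefficient 3: divide by 3, so div: 2*(-4*x) = -16.
Step 4. [2*(-4*x) = -16] divide by the outer 2 ⇒ div: -4*x = -8.
Step 5. [-4*x = -8] leading coefficient -4: divide by -4 ⇒ div: x = 2.

Answer: x ∈ {2}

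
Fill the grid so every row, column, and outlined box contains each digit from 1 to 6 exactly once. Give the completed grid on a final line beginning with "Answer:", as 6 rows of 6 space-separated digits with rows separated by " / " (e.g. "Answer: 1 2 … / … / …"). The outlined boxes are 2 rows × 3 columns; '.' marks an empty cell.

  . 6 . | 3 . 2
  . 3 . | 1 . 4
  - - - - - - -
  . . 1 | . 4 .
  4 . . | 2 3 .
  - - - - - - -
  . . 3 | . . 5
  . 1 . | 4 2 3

Step 1. [r3c1∈{2,3,5,6}] across row 3, 3 lands solely at r3c1. So r3c1=3.
Step 2. [r4c3∈{5,6}] across box 3, 6 lands solely at r4c3. So r4c3=6.
Step 3. [r6c3∈{5}] r6c3's peers cover all but 5. So r6c3=5.
Step 4. [r5c4∈{6}] only 6 remains possible at r5c4. So r5c4=6.
Step 5. [r5c1∈{2}] nothing but 2 survives at r5c1, so r5c1=2.
Step 6. [r2c1∈{5}] only 5 remains possible at r2c1, so r2c1=5.
Step 7. [r4c2∈{5}] only 5 remains possible at r4c2, so r4c2=5.
Step 8. [r3c4∈{5}] r3c4 has the single candidate 5. So r3c4=5.
Step 9. [r1c3∈{4}] only 4 remains possible at r1c3, so r1c3=4.
Step 10. [r2c3∈{2}] r2c3's peers cover all but 2, so r2c3=2.
Step 11. [r4c6∈{1}] only 1 remains possible at r4c6 ⇒ r4c6=1.
Step 12. [r3c6∈{6}] nothing but 6 survives at r3c6. So r3c6=6.
Step 13. [r3c2∈{2}] r3c2 has the single candidate 2, so r3c2=2.
Step 14. [r1c1∈{1}] nothing but 1 survives at r1c1. So r1c1=1.
Step 15. [r5c2∈{4}] only 4 remains possible at r5c2 ⇒ r5c2=4.
Step 16. [r1c5∈{5}] only 5 remains possible at r1c5, so r1c5=5.
Step 17. [r5c5∈{1}] r5c5 is down to just 1, so r5c5=1.
Step 18. [r2c5∈{6}] r2c5's peers cover all but 6 ⇒ r2c5=6.
Step 19. [r6c1∈{6}] only 6 remains possible at r6c1, so r6c1=6.

Answer: 1 6 4 3 5 2 / 5 3 2 1 6 4 / 3 2 1 5 4 6 / 4 5 6 2 3 1 / 2 4 3 6 1 5 / 6 1 5 4 2 3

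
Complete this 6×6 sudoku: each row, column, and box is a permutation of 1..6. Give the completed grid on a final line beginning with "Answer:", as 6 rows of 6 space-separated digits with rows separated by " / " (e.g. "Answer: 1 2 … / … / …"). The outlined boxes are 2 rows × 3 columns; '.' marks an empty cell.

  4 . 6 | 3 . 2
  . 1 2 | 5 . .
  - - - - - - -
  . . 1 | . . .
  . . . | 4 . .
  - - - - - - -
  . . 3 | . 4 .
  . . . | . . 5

Step 1. [r3c2∈{2,3,4,5,6}] in row 3, 4 fits only at r3c2. So r3c2=4.
Step 2. [r4c2∈{2,3,5,6}] col 2 places 3 nowhere but r4c2. So r4c2=3.
Step 3. [r6c5∈{1,2,3,6}] 3 has one home in row 6: r6c5, so r6c5=3.
Step 4. [r2c5∈{6}] r2c5 has the single candidate 6. So r2c5=6.
Step 5. [r4c3∈{5}] r4c3 has the single candidate 5, so r4c3=5.
Step 6. [r5c1∈{1,2,5,6}] 5 has one home in col 1: r5c1 ⇒ r5c1=5.
Step 7. [r6c1∈{1,2,6}] in col 1, 1 fits only at r6c1 ⇒ r6c1=1.
Step 8. [r5c4∈{1,2,6}] in col 4, 1 fits only at r5c4 ⇒ r5c4=1.
Step 9. [r5c6∈{6}] r5c6 has the single candidate 6. So r5c6=6.
Step 10. [r6c4∈{2}] r6c4 is down to just 2. So r6c4=2.
Step 11. [r4c1∈{2,6}] r4c1 is the only open cell in row 4 admitting 6, so r4c1=6.
Step 12. [r4c5∈{1,2}] r4c5 is the only open cell in row 4 admitting 2, so r4c5=2.
Step 13. [r3c4∈{6}] r3c4's peers cover all but 6 ⇒ r3c4=6.
Step 14. [r5c2∈{2}] nothing but 2 survives at r5c2, so r5c2=2.
Step 15. [r3c6∈{3}] nothing but 3 survives at r3c6 ⇒ r3c6=3.
Step 16. [r1c5∈{1}] r1c5 is down to just 1 ⇒ r1c5=1.
Step 17. [r2c1∈{3}] r2c1 is down to just 3. So r2c1=3.
Step 18. [r2c6∈{4}] r2c6 has the single candidate 4 ⇒ r2c6=4.
Step 19. [r1c2∈{5}] r1c2 has the single candidate 5. So r1c2=5.
Step 20. [r3c5∈{5}] nothing but 5 survives at r3c5 ⇒ r3c5=5.
Step 21. [r3c1∈{2}] r3c1 is down to just 2 ⇒ r3c1=2.
Step 22. [r6c3∈{4}] nothing but 4 survives at r6c3 ⇒ r6c3=4.
Step 23. [r6c2∈{6}] nothing but 6 survives at r6c2 ⇒ r6c2=6.
Step 24. [r4c6∈{1}] only 1 remains possible at r4c6, so r4c6=1.

Answer: 4 5 6 3 1 2 / 3 1 2 5 6 4 / 2 4 1 6 5 3 / 6 3 5 4 2 1 / 5 2 3 1 4 6 / 1 6 4 2 3 5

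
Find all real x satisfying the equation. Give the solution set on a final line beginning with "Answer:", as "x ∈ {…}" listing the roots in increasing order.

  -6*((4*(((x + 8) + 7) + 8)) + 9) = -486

Step 1. [-6*((4*(((x + 8) + 7) + 8)) + 9) = -486] -6 out front; divide by -6 ⇒ div: (4*(((x + 8) + 7) + 8)) + 9 = 81.
Step 2. [(4*(((x + 8) + 7) + 8)) + 9 = 81] peel the +9: subtract 9 from each side ⇒ sub: 4*(((x + 8) + 7) + 8) = 72.
Step 3. [4*(((x + 8) + 7) + 8) = 72] 4 out front; divide by 4 ⇒ div: ((x + 8) + 7) + 8 = 18.
Step 4. [((x + 8) + 7) + 8 = 18] peel the +8: subtract 8 from each side ⇒ sub: (x + 8) + 7 = 10.
Step 5. [(x + 8) + 7 = 10] the outer +7 inverts by subtracting 7. So sub: x + 8 = 3.
Step 6. [x + 8 = 3] peel the +8: subtract 8 from each side, so sub: x = -5.

Answer: x ∈ {-5}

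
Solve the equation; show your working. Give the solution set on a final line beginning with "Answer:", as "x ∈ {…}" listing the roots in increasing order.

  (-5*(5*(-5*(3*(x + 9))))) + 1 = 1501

Step 1. [(-5*(5*(-5*(3*(x + 9))))) + 1 = 1501] +1 is outermost — subtract 1 both sides. So sub: -5*(5*(-5*(3*(x + 9)))) = 1500.
Step 2. [-5*(5*(-5*(3*(x + 9)))) = 1500] leading coefficient -5: divide by -5 ⇒ div: 5*(-5*(3*(x + 9))) = -300.
Step 3. [5*(-5*(3*(x + 9))) = -300] 5 out front; divide by 5. So div: -5*(3*(x + 9)) = -60.
Step 4. [-5*(3*(x + 9)) = -60] -5 out front; divide by -5, so div: 3*(x + 9) = 12.
Step 5. [3*(x + 9) = 12] 3·(inner) — divide through by 3. So div: x + 9 = 4.
Step 6. [x + 9 = 4] subtract 9: x sits inside (… + 9) ⇒ sub: x = -5.

Answer: x ∈ {-5}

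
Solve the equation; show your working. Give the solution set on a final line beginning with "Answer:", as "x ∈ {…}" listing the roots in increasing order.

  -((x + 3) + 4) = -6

Step 1. [-((x + 3) + 4) = -6] leading − — multiply by −1, so neg: (x + 3) + 4 = 6.
Step 2. [(x + 3) + 4 = 6] subtract 4: x sits inside (… + 4) ⇒ sub: x + 3 = 2.
Step 3. [x + 3 = 2] 3 comes off first (subtract 3). So sub: x = -1.

Answer: x ∈ {-1}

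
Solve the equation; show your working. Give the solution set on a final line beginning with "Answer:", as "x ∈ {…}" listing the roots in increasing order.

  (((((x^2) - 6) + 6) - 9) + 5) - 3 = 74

Step 1. [(((((x^2) - 6) + 6) - 9) + 5) - 3 = 74] add 3: x sits inside (… - 3). So sub: ((((x^2) - 6) + 6) - 9) + 5 = 77.
Step 2. [((((x^2) - 6) + 6) - 9) + 5 = 77] 5 comes off first (subtract 5). So sub: (((x^2) - 6) + 6) - 9 = 72.
Step 3. [(((x^2) - 6) + 6) - 9 = 72] add 9: x sits inside (… - 9). So sub: ((x^2) - 6) + 6 = 81.
Step 4. [((x^2) - 6) + 6 = 81] the outer +6 inverts by subtracting 6, so sub: (x^2) - 6 = 75.
Step 5. [(x^2) - 6 = 75] -6 is outermost — add 6 both sides. So sub: x^2 = 81.
Step 6. [x^2 = 81] LHS squared, RHS 81 ≥ 0: apply √ (±) ⇒ sqrt: x = 9 or -9.

Answer: x ∈ {-9, 9}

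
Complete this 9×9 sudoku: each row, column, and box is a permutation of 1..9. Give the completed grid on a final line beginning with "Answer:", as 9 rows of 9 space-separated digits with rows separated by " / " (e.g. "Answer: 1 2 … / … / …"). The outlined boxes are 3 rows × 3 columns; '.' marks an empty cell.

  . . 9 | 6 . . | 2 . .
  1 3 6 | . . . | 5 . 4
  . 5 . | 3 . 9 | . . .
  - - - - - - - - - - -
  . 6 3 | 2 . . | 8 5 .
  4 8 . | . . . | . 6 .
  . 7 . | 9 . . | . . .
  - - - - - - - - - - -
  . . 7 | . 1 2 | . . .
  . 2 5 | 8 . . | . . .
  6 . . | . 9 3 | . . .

Step 1. [r1c6∈{1,4,5,7,8}] r1c6 is the only open cell in box 2 admitting 1 ⇒ r1c6=1.
Step 2. [r4c9∈{1,7,9}] row 4 places 1 nowhere but r4c9 ⇒ r4c9=1.
Step 3. [r2c4∈{7}] r2c4 has the single candidate 7 ⇒ r2c4=7.
Step 4. [r7c2∈{4,9}] r7c2 is the only open cell in col 2 admitting 9. So r7c2=9.
Step 5. [r2c6∈{8}] r2c6 is down to just 8 ⇒ r2c6=8.
Step 6. [r8c1∈{3}] r8c1 has the single candidate 3. So r8c1=3.
Step 7. [r7c1∈{8}] r7c1's peers cover all but 8. So r7c1=8.
Step 8. [r6c5∈{3,4,5,6,8}] 8 has one home in row 6: r6c5 ⇒ r6c5=8.
Step 9. [r8c5∈{4,6,7}] col 5 places 6 nowhere but r8c5, so r8c5=6.
Step 10. [r8c6∈{4,7}] 7 has one home in box 8: r8c6 ⇒ r8c6=7.
Step 11. [r5c5∈{3,5,7}] in col 5, 3 fits only at r5c5. So r5c5=3.
Step 12. [r3c3∈{2,4,8}] col 3 places 8 nowhere but r3c3. So r3c3=8.
Step 13. [r9c3∈{1,4}] in col 3, 4 fits only at r9c3 ⇒ r9c3=4.
Step 14. [r3c5∈{2,4}] across row 3, 4 lands solely at r3c5, so r3c5=4.
Step 15. [r8c9∈{9}] only 9 remains possible at r8c9. So r8c9=9.
Step 16. [r9c4∈{5}] only 5 remains possible at r9c4. So r9c4=5.
Step 17. [r1c1∈{7}] only 7 remains possible at r1c1. So r1c1=7.
Step 18. [r6c3∈{1,2}] 1 has one home in row 6: r6c3, so r6c3=1.
Step 19. [r5c3∈{2}] r5c3 is down to just 2. So r5c3=2.
Step 20. [r5c9∈{7}] only 7 remains possible at r5c9. So r5c9=7.
Step 21. [r7c9∈{3,5,6}] r7c9 is the only open cell in row 7 admitting 5. So r7c9=5.
Step 22. [r7c7∈{3,4,6}] across row 7, 6 lands solely at r7c7, so r7c7=6.
Step 23. [r6c7∈{3,4}] in col 7, 3 fits only at r6c7, so r6c7=3.
Step 24. [r6c8∈{2,4}] 4 has one home in box 6: r6c8, so r6c8=4.
Step 25. [r8c8∈{1}] r8c8 is down to just 1 ⇒ r8c8=1.
Step 26. [r9c8∈{2,7,8}] col 8 places 2 nowhere but r9c8. So r9c8=2.
Step 27. [r1c8∈{3,8}] col 8 places 8 nowhere but r1c8. So r1c8=8.
Step 28. [r3c7∈{1,7}] 1 has one home in row 3: r3c7. So r3c7=1.
Step 29. [r6c1∈{5}] r6c1 has the single candidate 5 ⇒ r6c1=5.
Step 30. [r6c6∈{6}] r6c6 is down to just 6, so r6c6=6.
Step 31. [r7c8∈{3}] nothing but 3 survives at r7c8, so r7c8=3.
Step 32. [r1c5∈{5}] nothing but 5 survives at r1c5. So r1c5=5.
Step 33. [r9c7∈{7}] nothing but 7 survives at r9c7. So r9c7=7.
Step 34. [r2c5∈{2}] r2c5 is down to just 2 ⇒ r2c5=2.
Step 35. [r6c9∈{2}] r6c9 has the single candidate 2, so r6c9=2.
Step 36. [r3c9∈{6}] only 6 remains possible at r3c9 ⇒ r3c9=6.
Step 37. [r5c7∈{9}] only 9 remains possible at r5c7. So r5c7=9.
Step 38. [r4c5∈{7}] only 7 remains possible at r4c5, so r4c5=7.
Step 39. [r8c7∈{4}] nothing but 4 survives at r8c7, so r8c7=4.
Step 40. [r3c8∈{7}] r3c8 is down to just 7. So r3c8=7.
Step 41. [r9c9∈{8}] r9c9's peers cover all but 8 ⇒ r9c9=8.
Step 42. [r4c6∈{4}] nothing but 4 survives at r4c6. So r4c6=4.
Step 43. [r9c2∈{1}] r9c2 is down to just 1 ⇒ r9c2=1.
Step 44. [r5c6∈{5}] r5c6 is down to just 5, so r5c6=5.
Step 45. [r7c4∈{4}] r7c4's peers cover all but 4. So r7c4=4.
Step 46. [r2c8∈{9}] r2c8 has the single candidate 9, so r2c8=9.
Step 47. [r5c4∈{1}] only 1 remains possible at r5c4. So r5c4=1.
Step 48. [r1c2∈{4}] nothing but 4 survives at r1c2, so r1c2=4.
Step 49. [r1c9∈{3}] r1c9 is down to just 3. So r1c9=3.
Step 50. [r3c1∈{2}] nothing but 2 survives at r3c1 ⇒ r3c1=2.
Step 51. [r4c1∈{9}] only 9 remains possible at r4c1, so r4c1=9.

Answer: 7 4 9 6 5 1 2 8 3 / 1 3 6 7 2 8 5 9 4 / 2 5 8 3 4 9 1 7 6 / 9 6 3 2 7 4 8 5 1 / 4 8 2 1 3 5 9 6 7 / 5 7 1 9 8 6 3 4 2 / 8 9 7 4 1 2 6 3 5 / 3 2 5 8 6 7 4 1 9 / 6 1 4 5 9 3 7 2 8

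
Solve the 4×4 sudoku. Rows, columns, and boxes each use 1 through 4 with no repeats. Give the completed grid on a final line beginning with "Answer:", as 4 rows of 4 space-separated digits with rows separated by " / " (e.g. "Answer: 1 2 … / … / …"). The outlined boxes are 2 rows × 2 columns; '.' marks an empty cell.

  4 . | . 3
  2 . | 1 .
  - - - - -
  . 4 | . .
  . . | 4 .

Step 1. [r4c2∈{1,2,3}] in col 2, 2 fits only at r4c2. So r4c2=2.
Step 2. [r4c4∈{1}] only 1 remains possible at r4c4 ⇒ r4c4=1.
Step 3. [r3c3∈{2,3}] col 3 places 3 nowhere but r3c3. So r3c3=3.
Step 4. [r3c1∈{1}] r3c1 has the single candidate 1 ⇒ r3c1=1.
Step 5. [r2c2∈{3}] r2c2 has the single candidate 3 ⇒ r2c2=3.
Step 6. [r4c1∈{3}] r4c1 has the single candidate 3. So r4c1=3.
Step 7. [r2c4∈{4}] only 4 remains possible at r2c4. So r2c4=4.
Step 8. [r1c2∈{1}] r1c2 is down to just 1. So r1c2=1.
Step 9. [r1c3∈{2}] r1c3 has the single candidate 2 ⇒ r1c3=2.
Step 10. [r3c4∈{2}] nothing but 2 survives at r3c4. So r3c4=2.

Answer: 4 1 2 3 / 2 3 1 4 / 1 4 3 2 / 3 2 4 1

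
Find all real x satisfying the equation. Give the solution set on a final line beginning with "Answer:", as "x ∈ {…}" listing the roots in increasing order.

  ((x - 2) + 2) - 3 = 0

Step 1. [((x - 2) + 2) - 3 = 0] peel the -3: add 3 from each side ⇒ sub: (x - 2) + 2 = 3.
Step 2. [(x - 2) + 2 = 3] 2 comes off first (subtract 2), so sub: x - 2 = 1.
Step 3. [x - 2 = 1] the outer -2 inverts by adding 2 ⇒ sub: x = 3.

Answer: x ∈ {3}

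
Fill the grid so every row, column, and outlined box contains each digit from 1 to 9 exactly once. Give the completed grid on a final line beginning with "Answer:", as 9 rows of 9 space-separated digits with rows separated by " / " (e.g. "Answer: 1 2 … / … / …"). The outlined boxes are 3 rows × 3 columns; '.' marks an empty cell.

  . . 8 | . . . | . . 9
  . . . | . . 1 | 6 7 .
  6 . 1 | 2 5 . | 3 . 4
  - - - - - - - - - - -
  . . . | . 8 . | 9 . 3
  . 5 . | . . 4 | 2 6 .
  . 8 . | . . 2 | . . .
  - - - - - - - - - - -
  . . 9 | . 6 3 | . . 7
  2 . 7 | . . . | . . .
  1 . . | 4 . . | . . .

Step 1. [r7c2∈{4}] r7c2 is down to just 4, so r7c2=4.
Step 2. [r5c3∈{3}] only 3 remains possible at r5c3, so r5c3=3.
Step 3. [r7c8∈{1,2,5,8}] r7c8 is the only open cell in row 7 admitting 2. So r7c8=2.
Step 4. [r6c7∈{1,4,5,7}] r6c7 is the only open cell in col 7 admitting 7 ⇒ r6c7=7.
Step 5. [r1c2∈{2,3,7}] 2 has one home in row 1: r1c2 ⇒ r1c2=2.
Step 6. [r4c2∈{1,6,7}] r4c2 is the only open cell in col 2 admitting 1. So r4c2=1.
Step 7. [r3c8∈{8}] r3c8 has the single candidate 8 ⇒ r3c8=8.
Step 8. [r8c7∈{1,4,5,8}] r8c7 is the only open cell in col 7 admitting 4, so r8c7=4.
Step 9. [r2c4∈{3,8,9}] row 2 places 8 nowhere but r2c4. So r2c4=8.
Step 10. [r5c9∈{1,8}] 8 has one home in row 5: r5c9. So r5c9=8.
Step 11. [r3c2∈{7,9}] across col 2, 7 lands solely at r3c2 ⇒ r3c2=7.
Step 12. [r2c2∈{3,9}] across col 2, 9 lands solely at r2c2 ⇒ r2c2=9.
Step 13. [r8c6∈{5,8,9}] in row 8, 8 fits only at r8c6 ⇒ r8c6=8.
Step 14. [r9c7∈{5,8}] across row 9, 8 lands solely at r9c7 ⇒ r9c7=8.
Step 15. [r4c3∈{2,4,6}] row 4 places 2 nowhere but r4c3, so r4c3=2.
Step 16. [r6c3∈{4,6}] r6c3 is the only open cell in box 4 admitting 6. So r6c3=6.
Step 17. [r9c3∈{5}] r9c3 is down to just 5 ⇒ r9c3=5.
Step 18. [r4c6∈{5,6,7}] in col 6, 5 fits only at r4c6. So r4c6=5.
Step 19. [r2c3∈{4}] only 4 remains possible at r2c3. So r2c3=4.
Step 20. [r2c5∈{3}] r2c5 has the single candidate 3. So r2c5=3.
Step 21. [r1c6∈{6,7}] across col 6, 6 lands solely at r1c6, so r1c6=6.
Step 22. [r1c4∈{7}] r1c4 has the single candidate 7. So r1c4=7.
Step 23. [r5c5∈{1,7,9}] 7 has one home in box 5: r5c5, so r5c5=7.
Step 24. [r5c4∈{1,9}] in row 5, 1 fits only at r5c4, so r5c4=1.
Step 25. [r7c7∈{1,5}] 1 has one home in row 7: r7c7, so r7c7=1.
Step 26. [r6c5∈{9}] only 9 remains possible at r6c5, so r6c5=9.
Step 27. [r1c7∈{5}] r1c7 is down to just 5 ⇒ r1c7=5.
Step 28. [r8c4∈{5,9}] r8c4 is the only open cell in col 4 admitting 9 ⇒ r8c4=9.
Step 29. [r4c8∈{4}] r4c8's peers cover all but 4. So r4c8=4.
Step 30. [r6c9∈{1,5}] in col 9, 1 fits only at r6c9 ⇒ r6c9=1.
Step 31. [r9c9∈{6}] only 6 remains possible at r9c9, so r9c9=6.
Step 32. [r9c2∈{3}] r9c2 is down to just 3 ⇒ r9c2=3.
Step 33. [r8c9∈{5}] only 5 remains possible at r8c9. So r8c9=5.
Step 34. [r2c1∈{5}] r2c1's peers cover all but 5, so r2c1=5.
Step 35. [r1c1∈{3}] r1c1 is down to just 3. So r1c1=3.
Step 36. [r9c8∈{9}] nothing but 9 survives at r9c8. So r9c8=9.
Step 37. [r9c6∈{7}] nothing but 7 survives at r9c6 ⇒ r9c6=7.
Step 38. [r7c4∈{5}] r7c4 is down to just 5. So r7c4=5.
Step 39. [r8c8∈{3}] r8c8's peers cover all but 3 ⇒ r8c8=3.
Step 40. [r6c4∈{3}] r6c4 has the single candidate 3. So r6c4=3.
Step 41. [r8c2∈{6}] r8c2's peers cover all but 6, so r8c2=6.
Step 42. [r1c5∈{4}] r1c5 is down to just 4 ⇒ r1c5=4.
Step 43. [r3c6∈{9}] only 9 remains possible at r3c6, so r3c6=9.
Step 44. [r8c5∈{1}] r8c5 has the single candidate 1 ⇒ r8c5=1.
Step 45. [r4c4∈{6}] nothing but 6 survives at r4c4. So r4c4=6.
Step 46. [r5c1∈{9}] r5c1's peers cover all but 9. So r5c1=9.
Step 47. [r9c5∈{2}] r9c5 is down to just 2 ⇒ r9c5=2.
Step 48. [r6c1∈{4}] r6c1's peers cover all but 4. So r6c1=4.
Step 49. [r7c1∈{8}] r7c1 is down to just 8, so r7c1=8.
Step 50. [r6c8∈{5}] r6c8 is down to just 5 ⇒ r6c8=5.
Step 51. [r4c1∈{7}] r4c1 is down to just 7. So r4c1=7.
Step 52. [r1c8∈{1}] r1c8 has the single candidate 1, so r1c8=1.
Step 53. [r2c9∈{2}] r2c9 has the single candidate 2, so r2c9=2.

Answer: 3 2 8 7 4 6 5 1 9 / 5 9 4 8 3 1 6 7 2 / 6 7 1 2 5 9 3 8 4 / 7 1 2 6 8 5 9 4 3 / 9 5 3 1 7 4 2 6 8 / 4 8 6 3 9 2 7 5 1 / 8 4 9 5 6 3 1 2 7 / 2 6 7 9 1 8 4 3 5 / 1 3 5 4 2 7 8 9 6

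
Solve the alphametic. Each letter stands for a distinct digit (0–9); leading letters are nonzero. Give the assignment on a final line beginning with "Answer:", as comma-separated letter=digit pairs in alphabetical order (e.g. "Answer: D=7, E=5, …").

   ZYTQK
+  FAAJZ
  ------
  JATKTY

Step 1. [col 1: K + Z ≡ Y (mod 10)] several values work for K in column 1 (K + Z ≡ Y (mod 10), carry-in 0); try K=3. So K=3.
Step 2. [col 1: K + Z ≡ Y (mod 10)] column 1 (K + Z ≡ Y (mod 10), carry-in 0) doesn't pin Z yet; pick Z=5 and continue ⇒ Z=5.
Step 3. [col 1: K + Z ≡ Y (mod 10)] from column 1 (K=3, Z=5, carry-in 0, digits 3,5 already taken and all letters distinct): Y must equal 8. So Y=8.
Step 4. [col 2: Q + J ≡ T (mod 10)] Q=9 is one option consistent with column 2 (Q + J ≡ T (mod 10), carry-in 0) — take it ⇒ Q=9.
Step 5. [col 2: Q + J ≡ T (mod 10)] several values work for T in column 2 (Q + J ≡ T (mod 10), carry-in 0); try T=0. So T=0.
Step 6. [col 2: Q + J ≡ T (mod 10)] column 2 reads Q+J+carry(0)=T with Q=9, T=0; with digits 0,3,5,8,9 already taken and all letters distinct, the only value for J is 1. So J=1.
Step 7. [col 3: T + A ≡ K (mod 10)] from column 3 (T=0, K=3, carry-in 1, digits 0,1,3,5,8,9 already taken and all letters distinct): A must equal 2. So A=2.
Step 8. [col 5: Z + F ≡ A (mod 10)] column 5 reads Z+F+carry(1)=A with Z=5, A=2; with digits 0,1,2,3,5,8,9 already taken and all letters distinct, the only value for F is 6, so F=6.

Answer: A=2, F=6, J=1, K=3, Q=9, T=0, Y=8, Z=5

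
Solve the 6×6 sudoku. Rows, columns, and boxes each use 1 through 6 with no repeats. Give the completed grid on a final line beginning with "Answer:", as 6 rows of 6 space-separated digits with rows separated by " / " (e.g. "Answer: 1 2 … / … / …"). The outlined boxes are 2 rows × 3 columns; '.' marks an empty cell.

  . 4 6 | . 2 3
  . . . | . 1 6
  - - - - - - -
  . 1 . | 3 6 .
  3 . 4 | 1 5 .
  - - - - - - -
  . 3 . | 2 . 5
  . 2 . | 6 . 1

Step 1. [r2c2∈{5}] r2c2 is down to just 5. So r2c2=5.
Step 2. [r6c3∈{5}] r6c3's peers cover all but 5. So r6c3=5.
Step 3. [r3c3∈{2}] only 2 remains possible at r3c3. So r3c3=2.
Step 4. [r5c5∈{4}] r5c5 is down to just 4, so r5c5=4.
Step 5. [r5c3∈{1}] nothing but 1 survives at r5c3. So r5c3=1.
Step 6. [r4c2∈{6}] r4c2 is down to just 6 ⇒ r4c2=6.
Step 7. [r2c1∈{2}] r2c1 has the single candidate 2. So r2c1=2.
Step 8. [r3c6∈{4}] r3c6 has the single candidate 4 ⇒ r3c6=4.
Step 9. [r1c1∈{1}] only 1 remains possible at r1c1 ⇒ r1c1=1.
Step 10. [r3c1∈{5}] r3c1 has the single candidate 5. So r3c1=5.
Step 11. [r1c4∈{5}] only 5 remains possible at r1c4, so r1c4=5.
Step 12. [r6c1∈{4}] nothing but 4 survives at r6c1 ⇒ r6c1=4.
Step 13. [r2c4∈{4}] r2c4's peers cover all but 4. So r2c4=4.
Step 14. [r4c6∈{2}] r4c6's peers cover all but 2 ⇒ r4c6=2.
Step 15. [r6c5∈{3}] r6c5's peers cover all but 3 ⇒ r6c5=3.
Step 16. [r5c1∈{6}] r5c1 has the single candidate 6, so r5c1=6.
Step 17. [r2c3∈{3}] only 3 remains possible at r2c3, so r2c3=3.

Answer: 1 4 6 5 2 3 / 2 5 3 4 1 6 / 5 1 2 3 6 4 / 3 6 4 1 5 2 / 6 3 1 2 4 5 / 4 2 5 6 3 1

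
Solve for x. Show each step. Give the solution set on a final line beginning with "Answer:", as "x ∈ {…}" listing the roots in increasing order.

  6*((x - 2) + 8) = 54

Step 1. [6*((x - 2) + 8) = 54] 6·(inner) — divide through by 6. So div: (x - 2) + 8 = 9.
Step 2. [(x - 2) + 8 = 9] +8 is outermost — subtract 8 both sides. So sub: x - 2 = 1.
Step 3. [x - 2 = 1] the outer -2 inverts by adding 2. So sub: x = 3.

Answer: x ∈ {3}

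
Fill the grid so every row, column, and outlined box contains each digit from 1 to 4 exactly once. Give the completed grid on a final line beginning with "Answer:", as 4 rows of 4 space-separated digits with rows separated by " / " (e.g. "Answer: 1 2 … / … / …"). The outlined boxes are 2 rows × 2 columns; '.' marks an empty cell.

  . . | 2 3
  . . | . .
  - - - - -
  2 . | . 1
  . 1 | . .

Step 1. [r1c2∈{4}] r1c2's peers cover all but 4, so r1c2=4.
Step 2. [r3c3∈{3,4}] in row 3, 4 fits only at r3c3 ⇒ r3c3=4.
Step 3. [r3c2∈{3}] r3c2's peers cover all but 3. So r3c2=3.
Step 4. [r2c3∈{1}] only 1 remains possible at r2c3, so r2c3=1.
Step 5. [r4c4∈{2}] r4c4 has the single candidate 2 ⇒ r4c4=2.
Step 6. [r1c1∈{1}] r1c1 is down to just 1, so r1c1=1.
Step 7. [r2c4∈{4}] r2c4 has the single candidate 4 ⇒ r2c4=4.
Step 8. [r4c1∈{4}] r4c1 is down to just 4, so r4c1=4.
Step 9. [r2c2∈{2}] nothing but 2 survives at r2c2, so r2c2=2.
Step 10. [r4c3∈{3}] r4c3 is down to just 3. So r4c3=3.
Step 11. [r2c1∈{3}] nothing but 3 survives at r2c1. So r2c1=3.

Answer: 1 4 2 3 / 3 2 1 4 / 2 3 4 1 / 4 1 3 2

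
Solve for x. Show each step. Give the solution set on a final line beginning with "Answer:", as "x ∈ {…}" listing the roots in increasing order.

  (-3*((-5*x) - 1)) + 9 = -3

Step 1. [(-3*((-5*x) - 1)) + 9 = -3] 9 comes off first (subtract 9). So sub: -3*((-5*x) - 1) = -12.
Step 2. [-3*((-5*x) - 1) = -12] -3·(inner) — divide through by -3. So div: (-5*x) - 1 = 4.
Step 3. [(-5*x) - 1 = 4] peel the -1: add 1 from each side. So sub: -5*x = 5.
Step 4. [-5*x = 5] -5·(inner) — divide through by -5. So div: x = -1.

Answer: x ∈ {-1}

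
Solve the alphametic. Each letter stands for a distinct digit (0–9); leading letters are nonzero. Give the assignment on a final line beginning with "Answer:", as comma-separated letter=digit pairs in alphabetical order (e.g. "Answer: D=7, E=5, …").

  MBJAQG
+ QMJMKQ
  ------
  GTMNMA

Step 1. [col 1: G + Q ≡ A (mod 10)] no forcing yet in column 1 (carry-in 0); Q=2 is free and consistent — try it. So Q=2.
Step 2. [col 1: G + Q ≡ A (mod 10)] column 1 (G + Q ≡ A (mod 10), carry-in 0) doesn't pin G yet; pick G=5 and continue, so G=5.
Step 3. [col 1: G + Q ≡ A (mod 10)] in column 1 we have G+Q≡A with carry-in 0; given G=5, Q=2 and digits 2,5 already taken and all letters distinct, that pins A to 7. So A=7.
Step 4. [col 2: Q + K ≡ M (mod 10)] several values work for M in column 2 (Q + K ≡ M (mod 10), carry-in 0); try M=3, so M=3.
Step 5. [col 2: Q + K ≡ M (mod 10)] from column 2 (Q=2, M=3, carry-in 0, digits 2,3,5,7 already taken and all letters distinct): K must equal 1. So K=1.
Step 6. [col 3: A + M ≡ N (mod 10)] from column 3 (A=7, M=3, carry-in 0, digits 1,2,3,5,7 already taken and all letters distinct): N must equal 0. So N=0.
Step 7. [col 4: J + J ≡ M (mod 10)] in column 4 we have J+J≡M with carry-in 1; given M=3 and digits 0,1,2,3,5,7 already taken and all letters distinct, that pins J to 6, so J=6.
Step 8. [col 5: B + M ≡ T (mod 10)] in column 5 we have B+M≡T with carry-in 1; given M=3 and digits 0,1,2,3,5,6,7 already taken and all letters distinct, that pins B to 4 ⇒ B=4.
Step 9. [col 5: B + M ≡ T (mod 10)] from column 5 (B=4, M=3, carry-in 1, digits 0,1,2,3,4,5,6,7 already taken and all letters distinct): T must equal 8. So T=8.

Answer: A=7, B=4, G=5, J=6, K=1, M=3, N=0, Q=2, T=8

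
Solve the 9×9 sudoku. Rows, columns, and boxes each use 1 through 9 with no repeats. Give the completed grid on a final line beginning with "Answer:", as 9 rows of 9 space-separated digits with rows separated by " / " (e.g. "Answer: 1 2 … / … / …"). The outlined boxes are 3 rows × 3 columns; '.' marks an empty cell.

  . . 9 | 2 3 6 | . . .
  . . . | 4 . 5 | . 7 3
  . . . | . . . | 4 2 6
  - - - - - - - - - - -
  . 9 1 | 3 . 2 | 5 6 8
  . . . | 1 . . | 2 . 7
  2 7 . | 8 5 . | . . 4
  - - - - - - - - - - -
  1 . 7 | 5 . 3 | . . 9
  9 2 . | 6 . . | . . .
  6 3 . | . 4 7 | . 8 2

Step 1. [r2c1∈{8}] only 8 remains possible at r2c1 ⇒ r2c1=8.
Step 2. [r9c7∈{1}] nothing but 1 survives at r9c7. So r9c7=1.
Step 3. [r6c6∈{9}] r6c6's peers cover all but 9, so r6c6=9.
Step 4. [r4c1∈{4}] r4c1 is down to just 4, so r4c1=4.
Step 5. [r8c3∈{4,5,8}] across col 3, 4 lands solely at r8c3, so r8c3=4.
Step 6. [r6c7∈{3}] r6c7 is down to just 3 ⇒ r6c7=3.
Step 7. [r5c3∈{3,5,6,8}] col 3 places 8 nowhere but r5c3. So r5c3=8.
Step 8. [r1c9∈{1,5}] in col 9, 1 fits only at r1c9, so r1c9=1.
Step 9. [r1c8∈{5}] r1c8's peers cover all but 5, so r1c8=5.
Step 10. [r3c4∈{7,9}] in col 4, 7 fits only at r3c4. So r3c4=7.
Step 11. [r3c5∈{1,8,9}] row 3 places 9 nowhere but r3c5 ⇒ r3c5=9.
Step 12. [r2c5∈{1}] r2c5's peers cover all but 1 ⇒ r2c5=1.
Step 13. [r2c2∈{6}] r2c2 is down to just 6 ⇒ r2c2=6.
Step 14. [r5c2∈{5}] only 5 remains possible at r5c2. So r5c2=5.
Step 15. [r8c5∈{8}] only 8 remains possible at r8c5. So r8c5=8.
Step 16. [r3c1∈{3,5}] 5 has one home in col 1: r3c1, so r3c1=5.
Step 17. [r6c8∈{1}] r6c8 is down to just 1, so r6c8=1.
Step 18. [r4c5∈{7}] nothing but 7 survives at r4c5 ⇒ r4c5=7.
Step 19. [r1c7∈{8}] r1c7's peers cover all but 8 ⇒ r1c7=8.
Step 20. [r7c7∈{6}] r7c7 is down to just 6 ⇒ r7c7=6.
Step 21. [r9c3∈{5}] r9c3's peers cover all but 5. So r9c3=5.
Step 22. [r8c8∈{3}] only 3 remains possible at r8c8, so r8c8=3.
Step 23. [r6c3∈{6}] r6c3's peers cover all but 6, so r6c3=6.
Step 24. [r2c3∈{2}] r2c3's peers cover all but 2. So r2c3=2.
Step 25. [r9c4∈{9}] r9c4 has the single candidate 9, so r9c4=9.
Step 26. [r3c3∈{3}] nothing but 3 survives at r3c3, so r3c3=3.
Step 27. [r8c7∈{7}] nothing but 7 survives at r8c7. So r8c7=7.
Step 28. [r5c5∈{6}] r5c5 is down to just 6 ⇒ r5c5=6.
Step 29. [r5c6∈{4}] nothing but 4 survives at r5c6, so r5c6=4.
Step 30. [r7c5∈{2}] r7c5's peers cover all but 2, so r7c5=2.
Step 31. [r3c2∈{1}] r3c2's peers cover all but 1, so r3c2=1.
Step 32. [r1c1∈{7}] r1c1 has the single candidate 7. So r1c1=7.
Step 33. [r7c8∈{4}] nothing but 4 survives at r7c8 ⇒ r7c8=4.
Step 34. [r2c7∈{9}] r2c7 is down to just 9. So r2c7=9.
Step 35. [r3c6∈{8}] r3c6's peers cover all but 8 ⇒ r3c6=8.
Step 36. [r5c8∈{9}] only 9 remains possible at r5c8, so r5c8=9.
Step 37. [r8c6∈{1}] nothing but 1 survives at r8c6. So r8c6=1.
Step 38. [r5c1∈{3}] r5c1's peers cover all but 3. So r5c1=3.
Step 39. [r1c2∈{4}] r1c2 has the single candidate 4 ⇒ r1c2=4.
Step 40. [r7c2∈{8}] r7c2's peers cover all but 8 ⇒ r7c2=8.
Step 41. [r8c9∈{5}] r8c9 is down to just 5, so r8c9=5.

Answer: 7 4 9 2 3 6 8 5 1 / 8 6 2 4 1 5 9 7 3 / 5 1 3 7 9 8 4 2 6 / 4 9 1 3 7 2 5 6 8 / 3 5 8 1 6 4 2 9 7 / 2 7 6 8 5 9 3 1 4 / 1 8 7 5 2 3 6 4 9 / 9 2 4 6 8 1 7 3 5 / 6 3 5 9 4 7 1 8 2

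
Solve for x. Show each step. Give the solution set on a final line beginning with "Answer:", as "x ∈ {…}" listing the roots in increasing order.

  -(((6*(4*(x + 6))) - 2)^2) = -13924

Step 1. [-(((6*(4*(x + 6))) - 2)^2) = -13924] LHS negated; negate both sides ⇒ neg: ((6*(4*(x + 6))) - 2)^2 = 13924.
Step 2. [((6*(4*(x + 6))) - 2)^2 = 13924] √ both sides: 13924 ≥ 0 gives two branches. So sqrt: (6*(4*(x + 6))) - 2 = 118 or -118.
Step 3. [(6*(4*(x + 6))) - 2 = 118 or -118] add 2: x sits inside (… - 2) ⇒ sub: 6*(4*(x + 6)) = 120 or -116.
Step 4. [6*(4*(x + 6)) = 120 or -116] 6 out front; divide by 6, so div: 4*(x + 6) = 20 or -58/3.
Step 5. [4*(x + 6) = 20 or -58/3] divide by the outer 4. So div: x + 6 = 5 or -29/6.
Step 6. [x + 6 = 5 or -29/6] the outer +6 inverts by subtracting 6 ⇒ sub: x = -1 or -65/6.

Answer: x ∈ {-65/6, -1}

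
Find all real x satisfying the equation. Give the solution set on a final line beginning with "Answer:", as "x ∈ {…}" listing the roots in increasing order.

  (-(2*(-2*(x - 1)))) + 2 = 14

Step 1. [(-(2*(-2*(x - 1)))) + 2 = 14] +2 is outermost — subtract 2 both sides. So sub: -(2*(-2*(x - 1))) = 12.
Step 2. [-(2*(-2*(x - 1))) = 12] leading − — multiply by −1, so neg: 2*(-2*(x - 1)) = -12.
Step 3. [2*(-2*(x - 1)) = -12] LHS = 2·(…); ÷2 both sides. So div: -2*(x - 1) = -6.
Step 4. [-2*(x - 1) = -6] -2 out front; divide by -2. So div: x - 1 = 3.
Step 5. [x - 1 = 3] add 1: x sits inside (… - 1), so sub: x = 4.

Answer: x ∈ {4}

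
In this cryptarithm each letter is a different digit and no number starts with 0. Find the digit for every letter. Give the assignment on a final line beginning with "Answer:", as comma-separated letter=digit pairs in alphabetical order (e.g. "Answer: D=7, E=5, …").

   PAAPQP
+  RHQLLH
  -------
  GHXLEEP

Step 1. [G] the sum has 7 digits but both addends have 6; that extra leading digit G is the final carry, namely 1. So G=1.
Step 2. [col 1: P + H ≡ P (mod 10)] column 1 reads P+H+carry(0)=P with nothing yet; with digits 1 already taken and all letters distinct, the only value for H is 0 ⇒ H=0.
Step 3. [col 1: P + H ≡ P (mod 10)] several values work for P in column 1 (P + H ≡ P (mod 10), carry-in 0); try P=7. So P=7.
Step 4. [col 2: Q + L ≡ E (mod 10)] column 2 (Q + L ≡ E (mod 10), carry-in 0) doesn't pin Q yet; pick Q=8 and continue, so Q=8.
Step 5. [col 2: Q + L ≡ E (mod 10)] column 2 (Q + L ≡ E (mod 10), carry-in 0) doesn't pin E yet; pick E=2 and continue ⇒ E=2.
Step 6. [col 2: Q + L ≡ E (mod 10)] in column 2 we have Q+L≡E with carry-in 0; given Q=8, E=2 and digits 0,1,2,7,8 already taken and all letters distinct, that pins L to 4, so L=4.
Step 7. [col 4: A + Q ≡ L (mod 10)] in column 4 we have A+Q≡L with carry-in 1; given Q=8, L=4 and digits 0,1,2,4,7,8 already taken and all letters distinct, that pins A to 5. So A=5.
Step 8. [col 5: A + H ≡ X (mod 10)] column 5: given A=5, H=0, carry-in 1, and digits 0,1,2,4,5,7,8 already taken and all letters distinct, A+H≡X (mod 10) forces X=6 ⇒ X=6.
Step 9. [col 6: P + R ≡ H (mod 10)] in column 6 we have P+R≡H with carry-in 0; given P=7, H=0 and digits 0,1,2,4,5,6,7,8 already taken and all letters distinct, that pins R to 3. So R=3.

Answer: A=5, E=2, G=1, H=0, L=4, P=7, Q=8, R=3, X=6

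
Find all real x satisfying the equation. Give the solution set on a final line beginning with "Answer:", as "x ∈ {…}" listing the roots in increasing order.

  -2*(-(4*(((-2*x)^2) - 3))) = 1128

Step 1. [-2*(-(4*(((-2*x)^2) - 3))) = 1128] leading coefficient -2: divide by -2, so div: -(4*(((-2*x)^2) - 3)) = -564.
Step 2. [-(4*(((-2*x)^2) - 3)) = -564] leading − — multiply by −1. So neg: 4*(((-2*x)^2) - 3) = 564.
Step 3. [4*(((-2*x)^2) - 3) = 564] 4·(inner) — divide through by 4. So div: ((-2*x)^2) - 3 = 141.
Step 4. [((-2*x)^2) - 3 = 141] -3 is outermost — add 3 both sides. So sub: (-2*x)^2 = 144.
Step 5. [(-2*x)^2 = 144] 144 ≥ 0, LHS is (·)² — take ±√ ⇒ sqrt: -2*x = 12 or -12.
Step 6. [-2*x = 12 or -12] -2·(inner) — divide through by -2. So div: x = -6 or 6.

Answer: x ∈ {-6, 6}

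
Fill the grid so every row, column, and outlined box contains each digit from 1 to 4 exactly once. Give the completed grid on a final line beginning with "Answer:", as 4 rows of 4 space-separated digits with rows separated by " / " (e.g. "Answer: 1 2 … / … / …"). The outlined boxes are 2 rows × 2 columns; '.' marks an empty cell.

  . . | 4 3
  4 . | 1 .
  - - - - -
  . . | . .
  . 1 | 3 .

Step 1. [r4c1∈{2}] r4c1 has the single candidate 2, so r4c1=2.
Step 2. [r3c4∈{1,2,4}] 1 has one home in row 3: r3c4, so r3c4=1.
Step 3. [r2c2∈{2,3}] 3 has one home in row 2: r2c2, so r2c2=3.
Step 4. [r3c2∈{4}] nothing but 4 survives at r3c2, so r3c2=4.
Step 5. [r3c3∈{2}] nothing but 2 survives at r3c3, so r3c3=2.
Step 6. [r1c2∈{2}] r1c2 is down to just 2 ⇒ r1c2=2.
Step 7. [r2c4∈{2}] r2c4 is down to just 2 ⇒ r2c4=2.
Step 8. [r4c4∈{4}] nothing but 4 survives at r4c4 ⇒ r4c4=4.
Step 9. [r1c1∈{1}] r1c1's peers cover all but 1, so r1c1=1.
Step 10. [r3c1∈{3}] r3c1 is down to just 3 ⇒ r3c1=3.

Answer: 1 2 4 3 / 4 3 1 2 / 3 4 2 1 / 2 1 3 4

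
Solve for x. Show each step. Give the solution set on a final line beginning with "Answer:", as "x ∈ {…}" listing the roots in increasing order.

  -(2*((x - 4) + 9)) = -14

Step 1. [-(2*((x - 4) + 9)) = -14] leading − — multiply by −1. So neg: 2*((x - 4) + 9) = 14.
Step 2. [2*((x - 4) + 9) = 14] leading coefficient 2: divide by 2. So div: (x - 4) + 9 = 7.
Step 3. [(x - 4) + 9 = 7] subtract 9: x sits inside (… + 9), so sub: x - 4 = -2.
Step 4. [x - 4 = -2] peel the -4: add 4 from each side ⇒ sub: x = 2.

Answer: x ∈ {2}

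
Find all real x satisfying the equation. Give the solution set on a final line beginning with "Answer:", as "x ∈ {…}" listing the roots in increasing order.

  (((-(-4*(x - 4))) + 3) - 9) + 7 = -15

Step 1. [(((-(-4*(x - 4))) + 3) - 9) + 7 = -15] 7 comes off first (subtract 7), so sub: ((-(-4*(x - 4))) + 3) - 9 = -22.
Step 2. [((-(-4*(x - 4))) + 3) - 9 = -22] -9 is outermost — add 9 both sides. So sub: (-(-4*(x - 4))) + 3 = -13.
Step 3. [(-(-4*(x - 4))) + 3 = -13] the outer +3 inverts by subtracting 3, so sub: -(-4*(x - 4)) = -16.
Step 4. [-(-4*(x - 4)) = -16] leading − — multiply by −1 ⇒ neg: -4*(x - 4) = 16.
Step 5. [-4*(x - 4) = 16] LHS = -4·(…); ÷-4 both sides, so div: x - 4 = -4.
Step 6. [x - 4 = -4] -4 is outermost — add 4 both sides. So sub: x = 0.

Answer: x ∈ {0}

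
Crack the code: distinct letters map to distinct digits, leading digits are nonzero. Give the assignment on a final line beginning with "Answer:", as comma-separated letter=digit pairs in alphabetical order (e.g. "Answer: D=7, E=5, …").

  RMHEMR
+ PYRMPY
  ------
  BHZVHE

Step 1. [col 1: R + Y ≡ E (mod 10)] column 1 (R + Y ≡ E (mod 10), carry-in 0) doesn't pin R yet; pick R=2 and continue ⇒ R=2.
Step 2. [col 1: R + Y ≡ E (mod 10)] no forcing yet in column 1 (carry-in 0); E=6 is free and consistent — try it ⇒ E=6.
Step 3. [col 1: R + Y ≡ E (mod 10)] in column 1 we have R+Y≡E with carry-in 0; given R=2, E=6 and digits 2,6 already taken and all letters distinct, that pins Y to 4. So Y=4.
Step 4. [col 2: M + P ≡ H (mod 10)] M=3 is one option consistent with column 2 (M + P ≡ H (mod 10), carry-in 0) — take it. So M=3.
Step 5. [col 2: M + P ≡ H (mod 10)] several values work for P in column 2 (M + P ≡ H (mod 10), carry-in 0); try P=5, so P=5.
Step 6. [col 2: M + P ≡ H (mod 10)] in column 2 we have M+P≡H with carry-in 0; given M=3, P=5 and digits 2,3,4,5,6 already taken and all letters distinct, that pins H to 8 ⇒ H=8.
Step 7. [col 3: E + M ≡ V (mod 10)] column 3 reads E+M+carry(0)=V with E=6, M=3; with digits 2,3,4,5,6,8 already taken and all letters distinct, the only value for V is 9 ⇒ V=9.
Step 8. [col 4: H + R ≡ Z (mod 10)] from column 4 (H=8, R=2, carry-in 0, digits 2,3,4,5,6,8,9 already taken and all letters distinct): Z must equal 0, so Z=0.
Step 9. [col 6: R + P ≡ B (mod 10)] in column 6 we have R+P≡B with carry-in 0; given R=2, P=5 and digits 0,2,3,4,5,6,8,9 already taken and all letters distinct, that pins B to 7. So B=7.

Answer: B=7, E=6, H=8, M=3, P=5, R=2, V=9, Y=4, Z=0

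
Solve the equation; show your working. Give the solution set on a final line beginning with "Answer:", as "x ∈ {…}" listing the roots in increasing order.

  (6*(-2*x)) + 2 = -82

Step 1. [(6*(-2*x)) + 2 = -82] peel the +2: subtract 2 from each side, so sub: 6*(-2*x) = -84.
Step 2. [6*(-2*x) = -84] 6·(inner) — divide through by 6 ⇒ div: -2*x = -14.
Step 3. [-2*x = -14] leading coefficient -2: divide by -2. So div: x = 7.

Answer: x ∈ {7}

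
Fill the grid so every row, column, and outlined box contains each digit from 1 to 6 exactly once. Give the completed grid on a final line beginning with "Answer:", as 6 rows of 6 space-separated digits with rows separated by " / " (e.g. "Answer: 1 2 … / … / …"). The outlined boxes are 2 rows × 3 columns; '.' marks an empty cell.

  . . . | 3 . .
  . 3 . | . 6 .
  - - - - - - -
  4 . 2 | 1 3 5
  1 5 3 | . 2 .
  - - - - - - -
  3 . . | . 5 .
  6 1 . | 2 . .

Step 1. [r5c3∈{4}] r5c3 is down to just 4. So r5c3=4.
Step 2. [r1c5∈{1,4}] in col 5, 1 fits only at r1c5 ⇒ r1c5=1.
Step 3. [r1c2∈{2,4,6}] in col 2, 4 fits only at r1c2 ⇒ r1c2=4.
Step 4. [r2c4∈{4,5}] 5 has one home in col 4: r2c4, so r2c4=5.
Step 5. [r2c6∈{2,4}] row 2 places 4 nowhere but r2c6, so r2c6=4.
Step 6. [r1c1∈{2,5}] 5 has one home in col 1: r1c1 ⇒ r1c1=5.
Step 7. [r5c4∈{6}] r5c4 is down to just 6, so r5c4=6.
Step 8. [r1c3∈{6}] only 6 remains possible at r1c3. So r1c3=6.
Step 9. [r2c3∈{1}] r2c3's peers cover all but 1, so r2c3=1.
Step 10. [r6c6∈{3}] r6c6 is down to just 3 ⇒ r6c6=3.
Step 11. [r6c3∈{5}] only 5 remains possible at r6c3. So r6c3=5.
Step 12. [r6c5∈{4}] only 4 remains possible at r6c5, so r6c5=4.
Step 13. [r5c6∈{1}] r5c6 has the single candidate 1 ⇒ r5c6=1.
Step 14. [r4c6∈{6}] r4c6 is down to just 6 ⇒ r4c6=6.
Step 15. [r2c1∈{2}] r2c1 has the single candidate 2, so r2c1=2.
Step 16. [r5c2∈{2}] r5c2 has the single candidate 2 ⇒ r5c2=2.
Step 17. [r4c4∈{4}] nothing but 4 survives at r4c4, so r4c4=4.
Step 18. [r3c2∈{6}] r3c2 has the single candidate 6 ⇒ r3c2=6.
Step 19. [r1c6∈{2}] r1c6's peers cover all but 2 ⇒ r1c6=2.

Answer: 5 4 6 3 1 2 / 2 3 1 5 6 4 / 4 6 2 1 3 5 / 1 5 3 4 2 6 / 3 2 4 6 5 1 / 6 1 5 2 4 3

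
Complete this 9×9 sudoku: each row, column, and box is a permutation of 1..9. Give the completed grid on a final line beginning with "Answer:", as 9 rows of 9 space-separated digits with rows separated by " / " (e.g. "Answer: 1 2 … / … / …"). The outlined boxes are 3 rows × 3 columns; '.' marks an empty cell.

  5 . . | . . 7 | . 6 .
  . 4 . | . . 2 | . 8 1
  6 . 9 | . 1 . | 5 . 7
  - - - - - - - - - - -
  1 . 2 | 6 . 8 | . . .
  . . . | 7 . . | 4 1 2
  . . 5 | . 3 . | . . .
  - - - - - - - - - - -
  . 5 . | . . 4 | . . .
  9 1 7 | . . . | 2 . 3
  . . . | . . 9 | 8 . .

Step 1. [r2c3∈{3}] only 3 remains possible at r2c3. So r2c3=3.
Step 2. [r2c7∈{9}] nothing but 9 survives at r2c7, so r2c7=9.
Step 3. [r6c4∈{1,2,4,9}] across row 6, 2 lands solely at r6c4 ⇒ r6c4=2.
Step 4. [r1c4∈{3,4,8,9}] across col 4, 9 lands solely at r1c4 ⇒ r1c4=9.
Step 5. [r2c5∈{5,6}] r2c5 is the only open cell in row 2 admitting 6, so r2c5=6.
Step 6. [r9c3∈{4,6}] r9c3 is the only open cell in col 3 admitting 4 ⇒ r9c3=4.
Step 7. [r6c9∈{6,8,9}] 8 has one home in col 9: r6c9, so r6c9=8.
Step 8. [r3c4∈{3,4,8}] 4 has one home in col 4: r3c4 ⇒ r3c4=4.
Step 9. [r3c2∈{2,8}] in row 3, 8 fits only at r3c2 ⇒ r3c2=8.
Step 10. [r5c6∈{5}] r5c6's peers cover all but 5, so r5c6=5.
Step 11. [r9c4∈{1,3,5}] row 9 places 1 nowhere but r9c4. So r9c4=1.
Step 12. [r6c7∈{6,7}] box 6 places 6 nowhere but r6c7. So r6c7=6.
Step 13. [r7c4∈{3,8}] in col 4, 3 fits only at r7c4. So r7c4=3.
Step 14. [r8c4∈{5,8}] 8 has one home in col 4: r8c4, so r8c4=8.
Step 15. [r5c5∈{9}] r5c5 has the single candidate 9, so r5c5=9.
Step 16. [r1c7∈{3}] r1c7's peers cover all but 3. So r1c7=3.
Step 17. [r4c7∈{7}] r4c7 has the single candidate 7, so r4c7=7.
Step 18. [r6c8∈{9}] r6c8's peers cover all but 9. So r6c8=9.
Step 19. [r7c8∈{7}] r7c8's peers cover all but 7. So r7c8=7.
Step 20. [r9c8∈{5}] r9c8's peers cover all but 5 ⇒ r9c8=5.
Step 21. [r7c5∈{2}] nothing but 2 survives at r7c5 ⇒ r7c5=2.
Step 22. [r9c1∈{2,3}] col 1 places 2 nowhere but r9c1 ⇒ r9c1=2.
Step 23. [r5c1∈{3,8}] r5c1 is the only open cell in col 1 admitting 3, so r5c1=3.
Step 24. [r9c9∈{6}] r9c9 has the single candidate 6 ⇒ r9c9=6.
Step 25. [r7c3∈{6,8}] in row 7, 6 fits only at r7c3 ⇒ r7c3=6.
Step 26. [r6c1∈{4,7}] 4 has one home in row 6: r6c1, so r6c1=4.
Step 27. [r8c6∈{6}] only 6 remains possible at r8c6. So r8c6=6.
Step 28. [r4c2∈{9}] r4c2's peers cover all but 9 ⇒ r4c2=9.
Step 29. [r9c5∈{7}] r9c5 has the single candidate 7, so r9c5=7.
Step 30. [r5c3∈{8}] r5c3 is down to just 8 ⇒ r5c3=8.
Step 31. [r2c4∈{5}] r2c4's peers cover all but 5 ⇒ r2c4=5.
Step 32. [r4c9∈{5}] nothing but 5 survives at r4c9 ⇒ r4c9=5.
Step 33. [r1c9∈{4}] r1c9 has the single candidate 4. So r1c9=4.
Step 34. [r1c3∈{1}] nothing but 1 survives at r1c3, so r1c3=1.
Step 35. [r2c1∈{7}] r2c1 is down to just 7 ⇒ r2c1=7.
Step 36. [r1c2∈{2}] r1c2 is down to just 2, so r1c2=2.
Step 37. [r1c5∈{8}] nothing but 8 survives at r1c5. So r1c5=8.
Step 38. [r7c9∈{9}] nothing but 9 survives at r7c9, so r7c9=9.
Step 39. [r6c6∈{1}] nothing but 1 survives at r6c6 ⇒ r6c6=1.
Step 40. [r4c5∈{4}] nothing but 4 survives at r4c5 ⇒ r4c5=4.
Step 41. [r8c8∈{4}] r8c8 is down to just 4 ⇒ r8c8=4.
Step 42. [r7c7∈{1}] r7c7 has the single candidate 1 ⇒ r7c7=1.
Step 43. [r6c2∈{7}] only 7 remains possible at r6c2, so r6c2=7.
Step 44. [r9c2∈{3}] r9c2 is down to just 3, so r9c2=3.
Step 45. [r3c8∈{2}] only 2 remains possible at r3c8. So r3c8=2.
Step 46. [r3c6∈{3}] r3c6 has the single candidate 3, so r3c6=3.
Step 47. [r4c8∈{3}] r4c8 is down to just 3 ⇒ r4c8=3.
Step 48. [r5c2∈{6}] r5c2 is down to just 6, so r5c2=6.
Step 49. [r7c1∈{8}] r7c1's peers cover all but 8, so r7c1=8.
Step 50. [r8c5∈{5}] r8c5 has the single candidate 5 ⇒ r8c5=5.

Answer: 5 2 1 9 8 7 3 6 4 / 7 4 3 5 6 2 9 8 1 / 6 8 9 4 1 3 5 2 7 / 1 9 2 6 4 8 7 3 5 / 3 6 8 7 9 5 4 1 2 / 4 7 5 2 3 1 6 9 8 / 8 5 6 3 2 4 1 7 9 / 9 1 7 8 5 6 2 4 3 / 2 3 4 1 7 9 8 5 6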